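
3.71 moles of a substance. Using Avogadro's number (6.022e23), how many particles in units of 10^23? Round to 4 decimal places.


N = n * NA, then divide by 1e23 for the requested units.
N / 1e23 = n * 6.022
N / 1e23 = 3.71 * 6.022
N / 1e23 = 22.34162, rounded to 4 dp:

22.3416


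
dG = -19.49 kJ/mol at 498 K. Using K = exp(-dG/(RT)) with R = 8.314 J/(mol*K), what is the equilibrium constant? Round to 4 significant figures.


dG is in kJ/mol; multiply by 1000 to match R in J/(mol*K).
RT = 8.314 * 498 = 4140.372 J/mol
exponent = -dG*1000 / (RT) = -(-19.49*1000) / 4140.372 = 4.70730649
K = exp(4.70730649)
K = 110.75344, rounded to 4 significant figures:

110.8


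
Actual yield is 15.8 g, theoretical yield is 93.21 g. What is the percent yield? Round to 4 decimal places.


% yield = 100 * actual / theoretical
% yield = 100 * 15.8 / 93.21
% yield = 16.95097093 %, rounded to 4 dp:

16.9510 %


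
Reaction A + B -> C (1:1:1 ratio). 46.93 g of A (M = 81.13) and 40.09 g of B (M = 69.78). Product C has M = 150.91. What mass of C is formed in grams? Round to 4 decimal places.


Find moles of each reactant; the smaller value is the limiting reagent in a 1:1:1 reaction, so moles_C equals moles of the limiter.
n_A = mass_A / M_A = 46.93 / 81.13 = 0.578454 mol
n_B = mass_B / M_B = 40.09 / 69.78 = 0.57452 mol
Limiting reagent: B (smaller), n_limiting = 0.57452 mol
mass_C = n_limiting * M_C = 0.57452 * 150.91
mass_C = 86.7008132 g, rounded to 4 dp:

86.7008 g


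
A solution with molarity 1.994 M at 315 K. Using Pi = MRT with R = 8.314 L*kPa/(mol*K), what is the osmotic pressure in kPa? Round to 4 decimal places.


Osmotic pressure (van't Hoff): Pi = M*R*T.
RT = 8.314 * 315 = 2618.91
Pi = 1.994 * 2618.91
Pi = 5222.10654 kPa, rounded to 4 dp:

5222.1065 kPa


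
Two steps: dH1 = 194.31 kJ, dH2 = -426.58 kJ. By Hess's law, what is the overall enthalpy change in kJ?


Hess's law: enthalpy is a state function, so add the step enthalpies.
dH_total = dH1 + dH2 = 194.31 + (-426.58)
dH_total = -232.27 kJ:

-232.27 kJ


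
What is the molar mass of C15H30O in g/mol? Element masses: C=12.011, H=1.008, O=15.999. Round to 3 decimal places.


M = sum(count * atomic_mass) over atoms.
M = 15*12.011 + 30*1.008 + 1*15.999
M = 180.165 + 30.24 + 15.999
M = 226.404 g/mol, rounded to 3 dp:

226.404 g/mol


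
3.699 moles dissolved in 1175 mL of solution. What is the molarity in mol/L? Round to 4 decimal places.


Convert volume to liters: V_L = V_mL / 1000.
V_L = 1175 / 1000 = 1.175 L
M = n / V_L = 3.699 / 1.175
M = 3.14808511 mol/L, rounded to 4 dp:

3.1481 mol/L


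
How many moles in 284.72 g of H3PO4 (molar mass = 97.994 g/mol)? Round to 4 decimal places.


n = mass / M
n = 284.72 / 97.994
n = 2.90548401 mol, rounded to 4 dp:

2.9055 mol


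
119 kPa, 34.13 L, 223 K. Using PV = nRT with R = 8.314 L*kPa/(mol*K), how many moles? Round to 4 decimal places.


PV = nRT, solve for n = PV / (RT).
PV = 119 * 34.13 = 4061.47
RT = 8.314 * 223 = 1854.022
n = 4061.47 / 1854.022
n = 2.19062665 mol, rounded to 4 dp:

2.1906 mol


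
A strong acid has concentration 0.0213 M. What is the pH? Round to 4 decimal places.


A strong acid dissociates completely, so [H+] equals the given concentration.
pH = -log10([H+]) = -log10(0.0213)
pH = 1.6716204, rounded to 4 dp:

1.6716


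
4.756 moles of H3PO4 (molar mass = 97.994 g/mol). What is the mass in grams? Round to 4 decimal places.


mass = n * M
mass = 4.756 * 97.994
mass = 466.059464 g, rounded to 4 dp:

466.0595 g


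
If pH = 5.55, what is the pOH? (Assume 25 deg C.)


At 25 deg C, pH + pOH = 14.
pOH = 14 - pH = 14 - 5.55
pOH = 8.45:

8.45


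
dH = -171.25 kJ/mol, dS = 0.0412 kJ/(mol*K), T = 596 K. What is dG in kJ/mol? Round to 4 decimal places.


Gibbs: dG = dH - T*dS (consistent units, dS already in kJ/(mol*K)).
T*dS = 596 * 0.0412 = 24.5552
dG = -171.25 - (24.5552)
dG = -195.8052 kJ/mol, rounded to 4 dp:

-195.8052 kJ/mol


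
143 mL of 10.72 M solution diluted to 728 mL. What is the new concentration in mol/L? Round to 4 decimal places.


Dilution: M1*V1 = M2*V2, solve for M2.
M2 = M1*V1 / V2
M2 = 10.72 * 143 / 728
M2 = 1532.96 / 728
M2 = 2.10571429 mol/L, rounded to 4 dp:

2.1057 mol/L


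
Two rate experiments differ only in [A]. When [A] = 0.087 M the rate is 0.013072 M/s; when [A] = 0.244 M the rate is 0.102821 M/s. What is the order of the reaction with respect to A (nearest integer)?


Rate is proportional to [A]^n, so rate2/rate1 = ([A]2/[A]1)^n. Take logs to solve for n.
rate2/rate1 = 0.102821 / 0.013072 = 7.8657
[A]2/[A]1 = 0.244 / 0.087 = 2.8046
n = ln(7.8657) / ln(2.8046) = 2.0
Nearest integer order:

2


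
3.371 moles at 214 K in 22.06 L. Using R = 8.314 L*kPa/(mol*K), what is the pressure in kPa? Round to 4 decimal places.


PV = nRT, solve for P = nRT / V.
nRT = 3.371 * 8.314 * 214 = 5997.6697
P = 5997.6697 / 22.06
P = 271.87985947 kPa, rounded to 4 dp:

271.8799 kPa


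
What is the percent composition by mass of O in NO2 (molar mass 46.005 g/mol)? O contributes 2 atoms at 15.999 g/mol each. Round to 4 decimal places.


pct = 100 * (n_elem * M_elem) / M_total
mass_contribution = 2 * 15.999 = 31.998 g/mol
pct = 100 * 31.998 / 46.005
pct = 69.55330942 %, rounded to 4 dp:

69.5533 %


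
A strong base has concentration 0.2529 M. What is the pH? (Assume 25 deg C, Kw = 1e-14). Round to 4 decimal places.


A strong base dissociates completely, so [OH-] equals the given concentration.
pOH = -log10([OH-]) = -log10(0.2529) = 0.597051
pH = 14 - pOH = 14 - 0.597051
pH = 13.402949, rounded to 4 dp:

13.4029


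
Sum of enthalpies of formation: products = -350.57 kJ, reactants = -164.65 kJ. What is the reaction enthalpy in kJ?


dH_rxn = sum(dH_f products) - sum(dH_f reactants)
dH_rxn = -350.57 - (-164.65)
dH_rxn = -185.92 kJ:

-185.92 kJ


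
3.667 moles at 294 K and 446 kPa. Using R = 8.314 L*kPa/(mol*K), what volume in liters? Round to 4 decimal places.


PV = nRT, solve for V = nRT / P.
nRT = 3.667 * 8.314 * 294 = 8963.3068
V = 8963.3068 / 446
V = 20.09710045 L, rounded to 4 dp:

20.0971 L


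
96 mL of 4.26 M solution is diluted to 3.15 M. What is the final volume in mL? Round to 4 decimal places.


Dilution: M1*V1 = M2*V2, solve for V2.
V2 = M1*V1 / M2
V2 = 4.26 * 96 / 3.15
V2 = 408.96 / 3.15
V2 = 129.82857143 mL, rounded to 4 dp:

129.8286 mL


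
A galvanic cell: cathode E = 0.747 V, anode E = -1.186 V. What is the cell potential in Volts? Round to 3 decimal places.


Standard cell potential: E_cell = E_cathode - E_anode.
E_cell = 0.747 - (-1.186)
E_cell = 1.933 V, rounded to 3 dp:

1.933 V


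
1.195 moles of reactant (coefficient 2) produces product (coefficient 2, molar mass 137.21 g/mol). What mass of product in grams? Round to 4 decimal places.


Use the coefficient ratio to convert reactant moles to product moles, then multiply by the product's molar mass.
moles_P = moles_R * (coeff_P / coeff_R) = 1.195 * (2/2) = 1.195
mass_P = moles_P * M_P = 1.195 * 137.21
mass_P = 163.96595 g, rounded to 4 dp:

163.9660 g


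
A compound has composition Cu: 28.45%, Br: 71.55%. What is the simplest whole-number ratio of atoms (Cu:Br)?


Assume 100 g of compound, divide each mass% by atomic mass to get moles, then normalize by the smallest to get a raw atom ratio.
Moles per 100 g: Cu: 28.45/63.546 = 0.4477, Br: 71.55/79.904 = 0.8954
Raw ratio (divide by min = 0.4477): Cu: 1.0, Br: 2.0
Multiply by 1 to clear fractions: Cu: 1.0 ~= 1, Br: 2.0 ~= 2
Reduce by GCD to get the simplest whole-number ratio:

1:2


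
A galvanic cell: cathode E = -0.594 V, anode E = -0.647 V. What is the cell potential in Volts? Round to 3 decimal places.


Standard cell potential: E_cell = E_cathode - E_anode.
E_cell = -0.594 - (-0.647)
E_cell = 0.053 V, rounded to 3 dp:

0.053 V


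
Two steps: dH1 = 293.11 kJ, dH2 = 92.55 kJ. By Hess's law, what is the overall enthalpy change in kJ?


Hess's law: enthalpy is a state function, so add the step enthalpies.
dH_total = dH1 + dH2 = 293.11 + (92.55)
dH_total = 385.66 kJ:

385.66 kJ


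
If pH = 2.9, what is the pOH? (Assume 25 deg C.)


At 25 deg C, pH + pOH = 14.
pOH = 14 - pH = 14 - 2.9
pOH = 11.1:

11.10


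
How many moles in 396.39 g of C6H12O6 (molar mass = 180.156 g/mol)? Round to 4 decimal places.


n = mass / M
n = 396.39 / 180.156
n = 2.20025977 mol, rounded to 4 dp:

2.2003 mol


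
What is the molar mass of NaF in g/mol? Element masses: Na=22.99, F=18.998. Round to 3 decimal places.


M = sum(count * atomic_mass) over atoms.
M = 1*22.99 + 1*18.998
M = 22.99 + 18.998
M = 41.988 g/mol, rounded to 3 dp:

41.988 g/mol


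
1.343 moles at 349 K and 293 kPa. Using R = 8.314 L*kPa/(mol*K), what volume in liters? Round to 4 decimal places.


PV = nRT, solve for V = nRT / P.
nRT = 1.343 * 8.314 * 349 = 3896.83
V = 3896.83 / 293
V = 13.29976109 L, rounded to 4 dp:

13.2998 L


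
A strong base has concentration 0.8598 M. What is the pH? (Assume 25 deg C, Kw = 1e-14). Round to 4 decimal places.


A strong base dissociates completely, so [OH-] equals the given concentration.
pOH = -log10([OH-]) = -log10(0.8598) = 0.065603
pH = 14 - pOH = 14 - 0.065603
pH = 13.934397, rounded to 4 dp:

13.9344


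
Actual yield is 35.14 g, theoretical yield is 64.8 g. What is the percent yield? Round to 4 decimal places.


% yield = 100 * actual / theoretical
% yield = 100 * 35.14 / 64.8
% yield = 54.22839506 %, rounded to 4 dp:

54.2284 %


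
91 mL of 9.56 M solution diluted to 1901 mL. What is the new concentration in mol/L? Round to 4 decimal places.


Dilution: M1*V1 = M2*V2, solve for M2.
M2 = M1*V1 / V2
M2 = 9.56 * 91 / 1901
M2 = 869.96 / 1901
M2 = 0.45763282 mol/L, rounded to 4 dp:

0.4576 mol/L


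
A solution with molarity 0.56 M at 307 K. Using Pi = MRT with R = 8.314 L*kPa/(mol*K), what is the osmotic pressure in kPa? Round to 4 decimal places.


Osmotic pressure (van't Hoff): Pi = M*R*T.
RT = 8.314 * 307 = 2552.398
Pi = 0.56 * 2552.398
Pi = 1429.34288 kPa, rounded to 4 dp:

1429.3429 kPa


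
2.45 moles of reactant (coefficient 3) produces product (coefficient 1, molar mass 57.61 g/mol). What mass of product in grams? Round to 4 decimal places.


Use the coefficient ratio to convert reactant moles to product moles, then multiply by the product's molar mass.
moles_P = moles_R * (coeff_P / coeff_R) = 2.45 * (1/3) = 0.816667
mass_P = moles_P * M_P = 0.816667 * 57.61
mass_P = 47.04818587 g, rounded to 4 dp:

47.0482 g


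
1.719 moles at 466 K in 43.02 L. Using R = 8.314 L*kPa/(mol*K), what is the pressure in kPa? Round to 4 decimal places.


PV = nRT, solve for P = nRT / V.
nRT = 1.719 * 8.314 * 466 = 6659.963
P = 6659.963 / 43.02
P = 154.81085542 kPa, rounded to 4 dp:

154.8109 kPa


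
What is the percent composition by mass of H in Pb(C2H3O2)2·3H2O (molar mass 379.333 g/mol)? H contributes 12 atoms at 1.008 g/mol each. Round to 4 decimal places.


pct = 100 * (n_elem * M_elem) / M_total
mass_contribution = 12 * 1.008 = 12.096 g/mol
pct = 100 * 12.096 / 379.333
pct = 3.188755 %, rounded to 4 dp:

3.1888 %


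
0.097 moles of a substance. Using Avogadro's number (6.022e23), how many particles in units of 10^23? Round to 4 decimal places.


N = n * NA, then divide by 1e23 for the requested units.
N / 1e23 = n * 6.022
N / 1e23 = 0.097 * 6.022
N / 1e23 = 0.584134, rounded to 4 dp:

0.5841


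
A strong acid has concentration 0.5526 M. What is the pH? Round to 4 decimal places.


A strong acid dissociates completely, so [H+] equals the given concentration.
pH = -log10([H+]) = -log10(0.5526)
pH = 0.25758912, rounded to 4 dp:

0.2576


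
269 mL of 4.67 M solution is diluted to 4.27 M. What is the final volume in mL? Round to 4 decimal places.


Dilution: M1*V1 = M2*V2, solve for V2.
V2 = M1*V1 / M2
V2 = 4.67 * 269 / 4.27
V2 = 1256.23 / 4.27
V2 = 294.19906323 mL, rounded to 4 dp:

294.1991 mL


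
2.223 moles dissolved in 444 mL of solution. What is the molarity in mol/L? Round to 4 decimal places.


Convert volume to liters: V_L = V_mL / 1000.
V_L = 444 / 1000 = 0.444 L
M = n / V_L = 2.223 / 0.444
M = 5.00675676 mol/L, rounded to 4 dp:

5.0068 mol/L


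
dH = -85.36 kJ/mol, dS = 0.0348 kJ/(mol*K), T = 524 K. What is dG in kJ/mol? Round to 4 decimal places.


Gibbs: dG = dH - T*dS (consistent units, dS already in kJ/(mol*K)).
T*dS = 524 * 0.0348 = 18.2352
dG = -85.36 - (18.2352)
dG = -103.5952 kJ/mol, rounded to 4 dp:

-103.5952 kJ/mol


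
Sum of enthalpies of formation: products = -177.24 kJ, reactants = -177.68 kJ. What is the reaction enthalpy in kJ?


dH_rxn = sum(dH_f products) - sum(dH_f reactants)
dH_rxn = -177.24 - (-177.68)
dH_rxn = 0.44 kJ:

0.44 kJ


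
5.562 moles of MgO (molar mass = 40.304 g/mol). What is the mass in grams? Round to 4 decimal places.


mass = n * M
mass = 5.562 * 40.304
mass = 224.170848 g, rounded to 4 dp:

224.1708 g


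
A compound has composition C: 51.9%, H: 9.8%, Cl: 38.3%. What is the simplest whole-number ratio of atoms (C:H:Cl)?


Assume 100 g of compound, divide each mass% by atomic mass to get moles, then normalize by the smallest to get a raw atom ratio.
Moles per 100 g: C: 51.9/12.011 = 4.321, H: 9.8/1.008 = 9.7222, Cl: 38.3/35.453 = 1.0803
Raw ratio (divide by min = 1.0803): C: 4.0, H: 9.0, Cl: 1.0
Multiply by 1 to clear fractions: C: 4.0 ~= 4, H: 9.0 ~= 9, Cl: 1.0 ~= 1
Reduce by GCD to get the simplest whole-number ratio:

4:9:1


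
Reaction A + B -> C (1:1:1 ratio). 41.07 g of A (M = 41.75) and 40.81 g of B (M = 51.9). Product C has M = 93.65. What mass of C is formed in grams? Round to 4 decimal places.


Find moles of each reactant; the smaller value is the limiting reagent in a 1:1:1 reaction, so moles_C equals moles of the limiter.
n_A = mass_A / M_A = 41.07 / 41.75 = 0.983713 mol
n_B = mass_B / M_B = 40.81 / 51.9 = 0.78632 mol
Limiting reagent: B (smaller), n_limiting = 0.78632 mol
mass_C = n_limiting * M_C = 0.78632 * 93.65
mass_C = 73.638868 g, rounded to 4 dp:

73.6389 g


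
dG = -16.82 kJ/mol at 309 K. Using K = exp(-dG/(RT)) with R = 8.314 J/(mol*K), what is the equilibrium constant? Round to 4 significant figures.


dG is in kJ/mol; multiply by 1000 to match R in J/(mol*K).
RT = 8.314 * 309 = 2569.026 J/mol
exponent = -dG*1000 / (RT) = -(-16.82*1000) / 2569.026 = 6.5472284
K = exp(6.5472284)
K = 697.30883, rounded to 4 significant figures:

697.3


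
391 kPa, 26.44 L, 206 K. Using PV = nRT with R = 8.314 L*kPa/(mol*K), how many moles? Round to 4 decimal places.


PV = nRT, solve for n = PV / (RT).
PV = 391 * 26.44 = 10338.04
RT = 8.314 * 206 = 1712.684
n = 10338.04 / 1712.684
n = 6.03616312 mol, rounded to 4 dp:

6.0362 mol


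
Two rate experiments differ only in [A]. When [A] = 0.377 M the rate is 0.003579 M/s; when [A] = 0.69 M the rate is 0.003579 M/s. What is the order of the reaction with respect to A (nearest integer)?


Rate is proportional to [A]^n, so rate2/rate1 = ([A]2/[A]1)^n. Take logs to solve for n.
rate2/rate1 = 0.003579 / 0.003579 = 1.0
[A]2/[A]1 = 0.69 / 0.377 = 1.8302
n = ln(1.0) / ln(1.8302) = 0.0
Nearest integer order:

0


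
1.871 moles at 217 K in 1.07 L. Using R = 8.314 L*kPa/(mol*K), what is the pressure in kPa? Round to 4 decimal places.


PV = nRT, solve for P = nRT / V.
nRT = 1.871 * 8.314 * 217 = 3375.5422
P = 3375.5422 / 1.07
P = 3154.71233645 kPa, rounded to 4 dp:

3154.7123 kPa


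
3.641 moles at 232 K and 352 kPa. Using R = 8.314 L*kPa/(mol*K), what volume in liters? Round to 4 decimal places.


PV = nRT, solve for V = nRT / P.
nRT = 3.641 * 8.314 * 232 = 7022.9356
V = 7022.9356 / 352
V = 19.95152159 L, rounded to 4 dp:

19.9515 L


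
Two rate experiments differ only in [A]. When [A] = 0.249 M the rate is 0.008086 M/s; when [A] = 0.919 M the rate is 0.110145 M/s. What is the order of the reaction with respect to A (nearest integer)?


Rate is proportional to [A]^n, so rate2/rate1 = ([A]2/[A]1)^n. Take logs to solve for n.
rate2/rate1 = 0.110145 / 0.008086 = 13.6217
[A]2/[A]1 = 0.919 / 0.249 = 3.6908
n = ln(13.6217) / ln(3.6908) = 2.0
Nearest integer order:

2


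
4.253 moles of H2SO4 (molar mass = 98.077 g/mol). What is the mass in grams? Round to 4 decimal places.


mass = n * M
mass = 4.253 * 98.077
mass = 417.121481 g, rounded to 4 dp:

417.1215 g


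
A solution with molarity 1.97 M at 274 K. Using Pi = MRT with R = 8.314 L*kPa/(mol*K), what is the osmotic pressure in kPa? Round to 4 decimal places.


Osmotic pressure (van't Hoff): Pi = M*R*T.
RT = 8.314 * 274 = 2278.036
Pi = 1.97 * 2278.036
Pi = 4487.73092 kPa, rounded to 4 dp:

4487.7309 kPa


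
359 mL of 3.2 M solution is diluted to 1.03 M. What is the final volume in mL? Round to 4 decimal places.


Dilution: M1*V1 = M2*V2, solve for V2.
V2 = M1*V1 / M2
V2 = 3.2 * 359 / 1.03
V2 = 1148.8 / 1.03
V2 = 1115.33980583 mL, rounded to 4 dp:

1115.3398 mL


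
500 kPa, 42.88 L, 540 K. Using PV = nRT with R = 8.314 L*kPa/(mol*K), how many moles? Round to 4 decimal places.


PV = nRT, solve for n = PV / (RT).
PV = 500 * 42.88 = 21440.0
RT = 8.314 * 540 = 4489.56
n = 21440.0 / 4489.56
n = 4.77552366 mol, rounded to 4 dp:

4.7755 mol


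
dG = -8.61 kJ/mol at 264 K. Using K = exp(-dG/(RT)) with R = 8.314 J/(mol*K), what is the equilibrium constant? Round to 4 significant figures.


dG is in kJ/mol; multiply by 1000 to match R in J/(mol*K).
RT = 8.314 * 264 = 2194.896 J/mol
exponent = -dG*1000 / (RT) = -(-8.61*1000) / 2194.896 = 3.92273711
K = exp(3.92273711)
K = 50.538585, rounded to 4 significant figures:

50.54


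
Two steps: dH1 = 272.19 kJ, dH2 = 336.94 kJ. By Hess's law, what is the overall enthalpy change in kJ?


Hess's law: enthalpy is a state function, so add the step enthalpies.
dH_total = dH1 + dH2 = 272.19 + (336.94)
dH_total = 609.13 kJ:

609.13 kJ


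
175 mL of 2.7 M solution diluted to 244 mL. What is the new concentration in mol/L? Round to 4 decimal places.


Dilution: M1*V1 = M2*V2, solve for M2.
M2 = M1*V1 / V2
M2 = 2.7 * 175 / 244
M2 = 472.5 / 244
M2 = 1.93647541 mol/L, rounded to 4 dp:

1.9365 mol/L


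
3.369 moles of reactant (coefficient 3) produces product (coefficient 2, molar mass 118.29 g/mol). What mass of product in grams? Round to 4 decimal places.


Use the coefficient ratio to convert reactant moles to product moles, then multiply by the product's molar mass.
moles_P = moles_R * (coeff_P / coeff_R) = 3.369 * (2/3) = 2.246
mass_P = moles_P * M_P = 2.246 * 118.29
mass_P = 265.67934 g, rounded to 4 dp:

265.6793 g


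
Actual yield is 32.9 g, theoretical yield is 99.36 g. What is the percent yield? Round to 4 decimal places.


% yield = 100 * actual / theoretical
% yield = 100 * 32.9 / 99.36
% yield = 33.11191626 %, rounded to 4 dp:

33.1119 %


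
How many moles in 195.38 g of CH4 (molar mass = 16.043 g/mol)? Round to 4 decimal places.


n = mass / M
n = 195.38 / 16.043
n = 12.17852023 mol, rounded to 4 dp:

12.1785 mol


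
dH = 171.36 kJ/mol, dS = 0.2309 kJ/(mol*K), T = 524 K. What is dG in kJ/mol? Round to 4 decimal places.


Gibbs: dG = dH - T*dS (consistent units, dS already in kJ/(mol*K)).
T*dS = 524 * 0.2309 = 120.9916
dG = 171.36 - (120.9916)
dG = 50.3684 kJ/mol, rounded to 4 dp:

50.3684 kJ/mol


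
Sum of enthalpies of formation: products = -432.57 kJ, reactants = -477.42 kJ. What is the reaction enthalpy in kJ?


dH_rxn = sum(dH_f products) - sum(dH_f reactants)
dH_rxn = -432.57 - (-477.42)
dH_rxn = 44.85 kJ:

44.85 kJ


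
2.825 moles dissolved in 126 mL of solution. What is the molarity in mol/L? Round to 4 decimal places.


Convert volume to liters: V_L = V_mL / 1000.
V_L = 126 / 1000 = 0.126 L
M = n / V_L = 2.825 / 0.126
M = 22.42063492 mol/L, rounded to 4 dp:

22.4206 mol/L


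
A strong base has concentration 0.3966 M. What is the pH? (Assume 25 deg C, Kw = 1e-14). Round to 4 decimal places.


A strong base dissociates completely, so [OH-] equals the given concentration.
pOH = -log10([OH-]) = -log10(0.3966) = 0.401647
pH = 14 - pOH = 14 - 0.401647
pH = 13.598353, rounded to 4 dp:

13.5984


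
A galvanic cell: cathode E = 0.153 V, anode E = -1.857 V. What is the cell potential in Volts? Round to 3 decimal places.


Standard cell potential: E_cell = E_cathode - E_anode.
E_cell = 0.153 - (-1.857)
E_cell = 2.01 V, rounded to 3 dp:

2.010 V


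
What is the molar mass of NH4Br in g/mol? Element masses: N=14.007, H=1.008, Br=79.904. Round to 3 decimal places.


M = sum(count * atomic_mass) over atoms.
M = 1*14.007 + 4*1.008 + 1*79.904
M = 14.007 + 4.032 + 79.904
M = 97.943 g/mol, rounded to 3 dp:

97.943 g/mol


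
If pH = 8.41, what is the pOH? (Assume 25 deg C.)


At 25 deg C, pH + pOH = 14.
pOH = 14 - pH = 14 - 8.41
pOH = 5.59:

5.59


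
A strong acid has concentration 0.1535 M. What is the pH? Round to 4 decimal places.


A strong acid dissociates completely, so [H+] equals the given concentration.
pH = -log10([H+]) = -log10(0.1535)
pH = 0.81389162, rounded to 4 dp:

0.8139


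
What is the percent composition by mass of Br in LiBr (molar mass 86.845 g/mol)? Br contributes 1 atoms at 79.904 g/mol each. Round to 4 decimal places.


pct = 100 * (n_elem * M_elem) / M_total
mass_contribution = 1 * 79.904 = 79.904 g/mol
pct = 100 * 79.904 / 86.845
pct = 92.00759975 %, rounded to 4 dp:

92.0076 %


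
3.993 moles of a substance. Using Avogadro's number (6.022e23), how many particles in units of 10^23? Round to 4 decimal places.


N = n * NA, then divide by 1e23 for the requested units.
N / 1e23 = n * 6.022
N / 1e23 = 3.993 * 6.022
N / 1e23 = 24.045846, rounded to 4 dp:

24.0458


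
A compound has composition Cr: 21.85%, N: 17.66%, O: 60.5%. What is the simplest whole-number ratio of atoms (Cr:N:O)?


Assume 100 g of compound, divide each mass% by atomic mass to get moles, then normalize by the smallest to get a raw atom ratio.
Moles per 100 g: Cr: 21.85/51.996 = 0.4202, N: 17.66/14.007 = 1.2608, O: 60.5/15.999 = 3.7815
Raw ratio (divide by min = 0.4202): Cr: 1.0, N: 3.0, O: 8.999
Multiply by 1 to clear fractions: Cr: 1.0 ~= 1, N: 3.0 ~= 3, O: 8.999 ~= 9
Reduce by GCD to get the simplest whole-number ratio:

1:3:9


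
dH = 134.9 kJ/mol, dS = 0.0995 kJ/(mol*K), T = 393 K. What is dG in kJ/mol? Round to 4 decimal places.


Gibbs: dG = dH - T*dS (consistent units, dS already in kJ/(mol*K)).
T*dS = 393 * 0.0995 = 39.1035
dG = 134.9 - (39.1035)
dG = 95.7965 kJ/mol, rounded to 4 dp:

95.7965 kJ/mol


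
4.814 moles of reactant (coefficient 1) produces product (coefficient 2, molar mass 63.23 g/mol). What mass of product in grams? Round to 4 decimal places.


Use the coefficient ratio to convert reactant moles to product moles, then multiply by the product's molar mass.
moles_P = moles_R * (coeff_P / coeff_R) = 4.814 * (2/1) = 9.628
mass_P = moles_P * M_P = 9.628 * 63.23
mass_P = 608.77844 g, rounded to 4 dp:

608.7784 g


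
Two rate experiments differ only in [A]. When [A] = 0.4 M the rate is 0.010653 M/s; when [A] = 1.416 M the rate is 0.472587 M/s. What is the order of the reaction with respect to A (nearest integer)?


Rate is proportional to [A]^n, so rate2/rate1 = ([A]2/[A]1)^n. Take logs to solve for n.
rate2/rate1 = 0.472587 / 0.010653 = 44.3619
[A]2/[A]1 = 1.416 / 0.4 = 3.54
n = ln(44.3619) / ln(3.54) = 3.0
Nearest integer order:

3


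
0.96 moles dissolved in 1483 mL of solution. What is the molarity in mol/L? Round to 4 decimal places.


Convert volume to liters: V_L = V_mL / 1000.
V_L = 1483 / 1000 = 1.483 L
M = n / V_L = 0.96 / 1.483
M = 0.64733648 mol/L, rounded to 4 dp:

0.6473 mol/L


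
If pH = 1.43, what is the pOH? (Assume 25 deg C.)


At 25 deg C, pH + pOH = 14.
pOH = 14 - pH = 14 - 1.43
pOH = 12.57:

12.57


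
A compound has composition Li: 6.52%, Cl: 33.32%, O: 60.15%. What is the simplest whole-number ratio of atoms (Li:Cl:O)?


Assume 100 g of compound, divide each mass% by atomic mass to get moles, then normalize by the smallest to get a raw atom ratio.
Moles per 100 g: Li: 6.52/6.941 = 0.9393, Cl: 33.32/35.453 = 0.9398, O: 60.15/15.999 = 3.7596
Raw ratio (divide by min = 0.9393): Li: 1.0, Cl: 1.001, O: 4.002
Multiply by 1 to clear fractions: Li: 1.0 ~= 1, Cl: 1.001 ~= 1, O: 4.002 ~= 4
Reduce by GCD to get the simplest whole-number ratio:

1:1:4


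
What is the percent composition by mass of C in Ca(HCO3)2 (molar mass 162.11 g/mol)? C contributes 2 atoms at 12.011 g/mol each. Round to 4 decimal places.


pct = 100 * (n_elem * M_elem) / M_total
mass_contribution = 2 * 12.011 = 24.022 g/mol
pct = 100 * 24.022 / 162.11
pct = 14.81833323 %, rounded to 4 dp:

14.8183 %


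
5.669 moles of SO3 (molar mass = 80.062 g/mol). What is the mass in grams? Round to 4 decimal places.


mass = n * M
mass = 5.669 * 80.062
mass = 453.871478 g, rounded to 4 dp:

453.8715 g


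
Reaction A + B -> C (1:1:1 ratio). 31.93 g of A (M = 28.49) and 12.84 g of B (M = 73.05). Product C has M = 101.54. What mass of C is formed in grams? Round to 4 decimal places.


Find moles of each reactant; the smaller value is the limiting reagent in a 1:1:1 reaction, so moles_C equals moles of the limiter.
n_A = mass_A / M_A = 31.93 / 28.49 = 1.120744 mol
n_B = mass_B / M_B = 12.84 / 73.05 = 0.17577 mol
Limiting reagent: B (smaller), n_limiting = 0.17577 mol
mass_C = n_limiting * M_C = 0.17577 * 101.54
mass_C = 17.8476858 g, rounded to 4 dp:

17.8477 g


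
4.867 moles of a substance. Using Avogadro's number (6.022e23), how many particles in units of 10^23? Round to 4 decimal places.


N = n * NA, then divide by 1e23 for the requested units.
N / 1e23 = n * 6.022
N / 1e23 = 4.867 * 6.022
N / 1e23 = 29.309074, rounded to 4 dp:

29.3091


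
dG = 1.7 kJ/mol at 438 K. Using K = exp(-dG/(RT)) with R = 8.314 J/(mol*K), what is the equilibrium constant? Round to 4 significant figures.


dG is in kJ/mol; multiply by 1000 to match R in J/(mol*K).
RT = 8.314 * 438 = 3641.532 J/mol
exponent = -dG*1000 / (RT) = -(1.7*1000) / 3641.532 = -0.46683649
K = exp(-0.46683649)
K = 0.6269826, rounded to 4 significant figures:

0.6270


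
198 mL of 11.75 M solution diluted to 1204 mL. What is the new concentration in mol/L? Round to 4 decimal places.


Dilution: M1*V1 = M2*V2, solve for M2.
M2 = M1*V1 / V2
M2 = 11.75 * 198 / 1204
M2 = 2326.5 / 1204
M2 = 1.93230897 mol/L, rounded to 4 dp:

1.9323 mol/L


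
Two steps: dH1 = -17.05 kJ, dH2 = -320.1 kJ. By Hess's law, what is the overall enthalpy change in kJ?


Hess's law: enthalpy is a state function, so add the step enthalpies.
dH_total = dH1 + dH2 = -17.05 + (-320.1)
dH_total = -337.15 kJ:

-337.15 kJ


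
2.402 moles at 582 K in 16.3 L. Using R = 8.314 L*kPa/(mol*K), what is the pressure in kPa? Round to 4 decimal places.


PV = nRT, solve for P = nRT / V.
nRT = 2.402 * 8.314 * 582 = 11622.6727
P = 11622.6727 / 16.3
P = 713.04740491 kPa, rounded to 4 dp:

713.0474 kPa


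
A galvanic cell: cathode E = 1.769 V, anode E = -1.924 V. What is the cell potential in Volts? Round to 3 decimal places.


Standard cell potential: E_cell = E_cathode - E_anode.
E_cell = 1.769 - (-1.924)
E_cell = 3.693 V, rounded to 3 dp:

3.693 V


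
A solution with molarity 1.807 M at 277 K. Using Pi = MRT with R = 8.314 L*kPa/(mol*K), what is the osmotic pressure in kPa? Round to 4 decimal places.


Osmotic pressure (van't Hoff): Pi = M*R*T.
RT = 8.314 * 277 = 2302.978
Pi = 1.807 * 2302.978
Pi = 4161.481246 kPa, rounded to 4 dp:

4161.4812 kPa


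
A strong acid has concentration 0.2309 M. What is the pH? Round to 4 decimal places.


A strong acid dissociates completely, so [H+] equals the given concentration.
pH = -log10([H+]) = -log10(0.2309)
pH = 0.63657607, rounded to 4 dp:

0.6366


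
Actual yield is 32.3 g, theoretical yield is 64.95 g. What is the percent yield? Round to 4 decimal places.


% yield = 100 * actual / theoretical
% yield = 100 * 32.3 / 64.95
% yield = 49.73056197 %, rounded to 4 dp:

49.7306 %


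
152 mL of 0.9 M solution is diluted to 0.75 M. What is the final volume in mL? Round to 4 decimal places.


Dilution: M1*V1 = M2*V2, solve for V2.
V2 = M1*V1 / M2
V2 = 0.9 * 152 / 0.75
V2 = 136.8 / 0.75
V2 = 182.4 mL, rounded to 4 dp:

182.4000 mL


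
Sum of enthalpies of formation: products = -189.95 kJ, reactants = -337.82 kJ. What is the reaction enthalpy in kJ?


dH_rxn = sum(dH_f products) - sum(dH_f reactants)
dH_rxn = -189.95 - (-337.82)
dH_rxn = 147.87 kJ:

147.87 kJ


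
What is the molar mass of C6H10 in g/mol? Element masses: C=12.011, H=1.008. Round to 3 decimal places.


M = sum(count * atomic_mass) over atoms.
M = 6*12.011 + 10*1.008
M = 72.066 + 10.08
M = 82.146 g/mol, rounded to 3 dp:

82.146 g/mol


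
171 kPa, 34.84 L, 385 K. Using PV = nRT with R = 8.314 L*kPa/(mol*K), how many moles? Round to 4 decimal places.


PV = nRT, solve for n = PV / (RT).
PV = 171 * 34.84 = 5957.64
RT = 8.314 * 385 = 3200.89
n = 5957.64 / 3200.89
n = 1.86124484 mol, rounded to 4 dp:

1.8612 mol


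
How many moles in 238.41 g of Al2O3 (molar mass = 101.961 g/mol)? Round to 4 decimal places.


n = mass / M
n = 238.41 / 101.961
n = 2.33824698 mol, rounded to 4 dp:

2.3382 mol


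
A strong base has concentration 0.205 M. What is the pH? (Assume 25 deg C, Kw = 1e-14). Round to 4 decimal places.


A strong base dissociates completely, so [OH-] equals the given concentration.
pOH = -log10([OH-]) = -log10(0.205) = 0.688246
pH = 14 - pOH = 14 - 0.688246
pH = 13.311754, rounded to 4 dp:

13.3118


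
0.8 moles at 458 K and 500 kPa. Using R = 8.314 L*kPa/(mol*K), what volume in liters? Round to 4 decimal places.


PV = nRT, solve for V = nRT / P.
nRT = 0.8 * 8.314 * 458 = 3046.2496
V = 3046.2496 / 500
V = 6.0924992 L, rounded to 4 dp:

6.0925 L


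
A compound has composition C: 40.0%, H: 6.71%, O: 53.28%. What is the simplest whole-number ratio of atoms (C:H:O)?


Assume 100 g of compound, divide each mass% by atomic mass to get moles, then normalize by the smallest to get a raw atom ratio.
Moles per 100 g: C: 40.0/12.011 = 3.3303, H: 6.71/1.008 = 6.6567, O: 53.28/15.999 = 3.3302
Raw ratio (divide by min = 3.3302): C: 1.0, H: 1.999, O: 1.0
Multiply by 1 to clear fractions: C: 1.0 ~= 1, H: 1.999 ~= 2, O: 1.0 ~= 1
Reduce by GCD to get the simplest whole-number ratio:

1:2:1


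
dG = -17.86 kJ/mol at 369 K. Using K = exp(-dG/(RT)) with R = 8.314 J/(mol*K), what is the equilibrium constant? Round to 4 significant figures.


dG is in kJ/mol; multiply by 1000 to match R in J/(mol*K).
RT = 8.314 * 369 = 3067.866 J/mol
exponent = -dG*1000 / (RT) = -(-17.86*1000) / 3067.866 = 5.82163628
K = exp(5.82163628)
K = 337.52389, rounded to 4 significant figures:

337.5


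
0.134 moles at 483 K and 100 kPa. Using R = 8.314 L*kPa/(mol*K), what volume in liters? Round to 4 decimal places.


PV = nRT, solve for V = nRT / P.
nRT = 0.134 * 8.314 * 483 = 538.0987
V = 538.0987 / 100
V = 5.380987 L, rounded to 4 dp:

5.3810 L


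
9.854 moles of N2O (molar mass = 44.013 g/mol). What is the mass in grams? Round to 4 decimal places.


mass = n * M
mass = 9.854 * 44.013
mass = 433.704102 g, rounded to 4 dp:

433.7041 g


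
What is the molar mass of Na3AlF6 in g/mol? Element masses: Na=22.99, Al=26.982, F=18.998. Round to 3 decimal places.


M = sum(count * atomic_mass) over atoms.
M = 3*22.99 + 1*26.982 + 6*18.998
M = 68.97 + 26.982 + 113.988
M = 209.94 g/mol, rounded to 3 dp:

209.940 g/mol


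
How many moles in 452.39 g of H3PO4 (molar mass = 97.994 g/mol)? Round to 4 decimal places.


n = mass / M
n = 452.39 / 97.994
n = 4.61650713 mol, rounded to 4 dp:

4.6165 mol


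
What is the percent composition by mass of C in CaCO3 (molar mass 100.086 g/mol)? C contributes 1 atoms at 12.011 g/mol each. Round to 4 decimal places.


pct = 100 * (n_elem * M_elem) / M_total
mass_contribution = 1 * 12.011 = 12.011 g/mol
pct = 100 * 12.011 / 100.086
pct = 12.00067942 %, rounded to 4 dp:

12.0007 %


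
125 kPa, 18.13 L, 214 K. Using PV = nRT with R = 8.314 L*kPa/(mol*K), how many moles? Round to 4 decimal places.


PV = nRT, solve for n = PV / (RT).
PV = 125 * 18.13 = 2266.25
RT = 8.314 * 214 = 1779.196
n = 2266.25 / 1779.196
n = 1.27374949 mol, rounded to 4 dp:

1.2737 mol


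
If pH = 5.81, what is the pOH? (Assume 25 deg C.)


At 25 deg C, pH + pOH = 14.
pOH = 14 - pH = 14 - 5.81
pOH = 8.19:

8.19


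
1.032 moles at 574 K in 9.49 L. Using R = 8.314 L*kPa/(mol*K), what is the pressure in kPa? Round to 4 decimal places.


PV = nRT, solve for P = nRT / V.
nRT = 1.032 * 8.314 * 574 = 4924.9476
P = 4924.9476 / 9.49
P = 518.96181243 kPa, rounded to 4 dp:

518.9618 kPa


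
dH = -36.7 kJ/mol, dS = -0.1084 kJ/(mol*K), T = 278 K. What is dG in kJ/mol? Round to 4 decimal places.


Gibbs: dG = dH - T*dS (consistent units, dS already in kJ/(mol*K)).
T*dS = 278 * -0.1084 = -30.1352
dG = -36.7 - (-30.1352)
dG = -6.5648 kJ/mol, rounded to 4 dp:

-6.5648 kJ/mol


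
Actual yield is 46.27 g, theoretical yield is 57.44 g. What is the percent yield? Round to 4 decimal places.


% yield = 100 * actual / theoretical
% yield = 100 * 46.27 / 57.44
% yield = 80.55362117 %, rounded to 4 dp:

80.5536 %


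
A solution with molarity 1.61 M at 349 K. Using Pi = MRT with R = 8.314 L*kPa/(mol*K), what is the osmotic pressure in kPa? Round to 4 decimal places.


Osmotic pressure (van't Hoff): Pi = M*R*T.
RT = 8.314 * 349 = 2901.586
Pi = 1.61 * 2901.586
Pi = 4671.55346 kPa, rounded to 4 dp:

4671.5535 kPa


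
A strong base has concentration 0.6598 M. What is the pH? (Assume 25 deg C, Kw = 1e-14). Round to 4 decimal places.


A strong base dissociates completely, so [OH-] equals the given concentration.
pOH = -log10([OH-]) = -log10(0.6598) = 0.180588
pH = 14 - pOH = 14 - 0.180588
pH = 13.819412, rounded to 4 dp:

13.8194


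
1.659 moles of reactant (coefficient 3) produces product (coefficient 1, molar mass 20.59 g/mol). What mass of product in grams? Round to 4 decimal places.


Use the coefficient ratio to convert reactant moles to product moles, then multiply by the product's molar mass.
moles_P = moles_R * (coeff_P / coeff_R) = 1.659 * (1/3) = 0.553
mass_P = moles_P * M_P = 0.553 * 20.59
mass_P = 11.38627 g, rounded to 4 dp:

11.3863 g


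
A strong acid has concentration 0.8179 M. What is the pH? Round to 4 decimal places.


A strong acid dissociates completely, so [H+] equals the given concentration.
pH = -log10([H+]) = -log10(0.8179)
pH = 0.08729979, rounded to 4 dp:

0.0873


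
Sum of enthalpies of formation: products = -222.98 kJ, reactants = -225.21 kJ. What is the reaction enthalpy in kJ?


dH_rxn = sum(dH_f products) - sum(dH_f reactants)
dH_rxn = -222.98 - (-225.21)
dH_rxn = 2.23 kJ:

2.23 kJ


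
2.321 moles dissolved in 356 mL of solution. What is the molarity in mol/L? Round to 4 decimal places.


Convert volume to liters: V_L = V_mL / 1000.
V_L = 356 / 1000 = 0.356 L
M = n / V_L = 2.321 / 0.356
M = 6.51966292 mol/L, rounded to 4 dp:

6.5197 mol/L


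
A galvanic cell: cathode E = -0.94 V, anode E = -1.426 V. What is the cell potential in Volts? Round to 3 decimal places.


Standard cell potential: E_cell = E_cathode - E_anode.
E_cell = -0.94 - (-1.426)
E_cell = 0.486 V, rounded to 3 dp:

0.486 V


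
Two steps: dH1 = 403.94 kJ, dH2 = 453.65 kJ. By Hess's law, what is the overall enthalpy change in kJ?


Hess's law: enthalpy is a state function, so add the step enthalpies.
dH_total = dH1 + dH2 = 403.94 + (453.65)
dH_total = 857.59 kJ:

857.59 kJ


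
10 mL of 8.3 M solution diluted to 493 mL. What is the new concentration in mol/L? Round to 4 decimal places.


Dilution: M1*V1 = M2*V2, solve for M2.
M2 = M1*V1 / V2
M2 = 8.3 * 10 / 493
M2 = 83.0 / 493
M2 = 0.168357 mol/L, rounded to 4 dp:

0.1684 mol/L


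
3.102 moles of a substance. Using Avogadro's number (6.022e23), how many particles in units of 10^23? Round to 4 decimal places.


N = n * NA, then divide by 1e23 for the requested units.
N / 1e23 = n * 6.022
N / 1e23 = 3.102 * 6.022
N / 1e23 = 18.680244, rounded to 4 dp:

18.6802


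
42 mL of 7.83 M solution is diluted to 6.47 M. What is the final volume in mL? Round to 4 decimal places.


Dilution: M1*V1 = M2*V2, solve for V2.
V2 = M1*V1 / M2
V2 = 7.83 * 42 / 6.47
V2 = 328.86 / 6.47
V2 = 50.82843895 mL, rounded to 4 dp:

50.8284 mL


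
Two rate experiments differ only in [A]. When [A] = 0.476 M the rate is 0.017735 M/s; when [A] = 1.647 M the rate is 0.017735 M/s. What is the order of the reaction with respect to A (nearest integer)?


Rate is proportional to [A]^n, so rate2/rate1 = ([A]2/[A]1)^n. Take logs to solve for n.
rate2/rate1 = 0.017735 / 0.017735 = 1.0
[A]2/[A]1 = 1.647 / 0.476 = 3.4601
n = ln(1.0) / ln(3.4601) = 0.0
Nearest integer order:

0


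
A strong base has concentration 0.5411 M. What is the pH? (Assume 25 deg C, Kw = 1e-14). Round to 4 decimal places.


A strong base dissociates completely, so [OH-] equals the given concentration.
pOH = -log10([OH-]) = -log10(0.5411) = 0.266722
pH = 14 - pOH = 14 - 0.266722
pH = 13.733278, rounded to 4 dp:

13.7333


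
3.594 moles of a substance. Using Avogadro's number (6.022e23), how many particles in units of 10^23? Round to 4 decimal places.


N = n * NA, then divide by 1e23 for the requested units.
N / 1e23 = n * 6.022
N / 1e23 = 3.594 * 6.022
N / 1e23 = 21.643068, rounded to 4 dp:

21.6431


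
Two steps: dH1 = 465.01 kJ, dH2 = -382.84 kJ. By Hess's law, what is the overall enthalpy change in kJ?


Hess's law: enthalpy is a state function, so add the step enthalpies.
dH_total = dH1 + dH2 = 465.01 + (-382.84)
dH_total = 82.17 kJ:

82.17 kJ


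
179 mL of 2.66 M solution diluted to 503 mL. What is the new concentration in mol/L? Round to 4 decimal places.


Dilution: M1*V1 = M2*V2, solve for M2.
M2 = M1*V1 / V2
M2 = 2.66 * 179 / 503
M2 = 476.14 / 503
M2 = 0.9466004 mol/L, rounded to 4 dp:

0.9466 mol/L


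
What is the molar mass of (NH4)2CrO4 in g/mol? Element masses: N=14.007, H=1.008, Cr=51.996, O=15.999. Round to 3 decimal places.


M = sum(count * atomic_mass) over atoms.
M = 2*14.007 + 8*1.008 + 1*51.996 + 4*15.999
M = 28.014 + 8.064 + 51.996 + 63.996
M = 152.07 g/mol, rounded to 3 dp:

152.070 g/mol


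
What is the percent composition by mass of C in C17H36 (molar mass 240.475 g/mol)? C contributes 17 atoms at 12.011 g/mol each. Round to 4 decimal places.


pct = 100 * (n_elem * M_elem) / M_total
mass_contribution = 17 * 12.011 = 204.187 g/mol
pct = 100 * 204.187 / 240.475
pct = 84.90986589 %, rounded to 4 dp:

84.9099 %


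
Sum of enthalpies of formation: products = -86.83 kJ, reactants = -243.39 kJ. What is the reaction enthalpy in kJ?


dH_rxn = sum(dH_f products) - sum(dH_f reactants)
dH_rxn = -86.83 - (-243.39)
dH_rxn = 156.56 kJ:

156.56 kJ


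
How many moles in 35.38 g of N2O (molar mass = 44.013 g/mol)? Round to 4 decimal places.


n = mass / M
n = 35.38 / 44.013
n = 0.80385341 mol, rounded to 4 dp:

0.8039 mol


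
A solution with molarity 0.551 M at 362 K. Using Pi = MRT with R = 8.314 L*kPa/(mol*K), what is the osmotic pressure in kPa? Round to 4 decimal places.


Osmotic pressure (van't Hoff): Pi = M*R*T.
RT = 8.314 * 362 = 3009.668
Pi = 0.551 * 3009.668
Pi = 1658.327068 kPa, rounded to 4 dp:

1658.3271 kPa


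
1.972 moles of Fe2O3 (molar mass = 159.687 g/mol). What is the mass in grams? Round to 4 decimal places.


mass = n * M
mass = 1.972 * 159.687
mass = 314.902764 g, rounded to 4 dp:

314.9028 g


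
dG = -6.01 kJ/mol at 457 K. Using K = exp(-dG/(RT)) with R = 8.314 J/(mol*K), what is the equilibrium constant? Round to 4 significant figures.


dG is in kJ/mol; multiply by 1000 to match R in J/(mol*K).
RT = 8.314 * 457 = 3799.498 J/mol
exponent = -dG*1000 / (RT) = -(-6.01*1000) / 3799.498 = 1.58178791
K = exp(1.58178791)
K = 4.8636438, rounded to 4 significant figures:

4.864
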